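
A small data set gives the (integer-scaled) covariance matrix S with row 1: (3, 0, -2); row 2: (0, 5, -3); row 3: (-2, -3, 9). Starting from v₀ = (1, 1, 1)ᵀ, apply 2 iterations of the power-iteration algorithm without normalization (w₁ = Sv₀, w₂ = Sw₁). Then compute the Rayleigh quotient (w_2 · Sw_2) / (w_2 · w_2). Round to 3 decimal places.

λ ≈ 9.898

w1 = Sv₀ = (1, 2, 4)
w2 = Sw1 = (-5, -2, 28)
Sw2 = (-71, -94, 268)
w2·Sw2 = (-5)·(-71) + (-2)·(-94) + 28·268 = 8047; w2·w2 = (-5)·(-5) + (-2)·(-2) + 28·28 = 813
λ ≈ 8047/813 = 9.898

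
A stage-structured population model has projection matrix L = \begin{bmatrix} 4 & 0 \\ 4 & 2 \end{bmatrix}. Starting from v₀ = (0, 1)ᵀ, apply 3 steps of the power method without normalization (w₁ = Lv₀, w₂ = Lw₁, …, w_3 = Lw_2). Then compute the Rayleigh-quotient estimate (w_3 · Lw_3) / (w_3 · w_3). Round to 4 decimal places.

w1 = Lv₀ = (4·0 + 0·1; 4·0 + 2·1) = (0, 2)
w2 = Lw1 = (4·0 + 0·2; 4·0 + 2·2) = (0, 4)
w3 = Lw2 = (0, 8)
Lw3 = (0, 16)
w3·Lw3 = 0·0 + 8·16 = 128; w3·w3 = 0·0 + 8·8 = 64
λ ≈ 128/64 = 2.0000

2.0000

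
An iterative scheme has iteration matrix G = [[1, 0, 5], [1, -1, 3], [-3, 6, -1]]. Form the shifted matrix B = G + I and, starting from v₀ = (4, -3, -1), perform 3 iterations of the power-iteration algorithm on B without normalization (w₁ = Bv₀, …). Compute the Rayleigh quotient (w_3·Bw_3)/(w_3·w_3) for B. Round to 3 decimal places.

B = G + I has rows (2, 0, 5); (1, 0, 3); (-3, 6, 0)
w1 = Bv₀ = (3, 1, -30)
w2 = Bw1 = (-144, -87, -3)
w3 = Bw2 = (-303, -153, -90)
Bw3 = (-1056, -573, -9)
w3·Bw3 = 408447; w3·w3 = 123318; μ ≈ 408447/123318 = 3.312

3.312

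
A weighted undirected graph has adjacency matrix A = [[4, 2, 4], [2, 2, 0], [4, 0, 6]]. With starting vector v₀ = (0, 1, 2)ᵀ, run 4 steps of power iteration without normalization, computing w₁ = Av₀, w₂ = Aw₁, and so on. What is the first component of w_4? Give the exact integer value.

w1 = Av₀ = (10, 2, 12)
w2 = Aw1 = (92, 24, 112)
w3 = Aw2 = (864, 232, 1040)
w4 = Aw3 = (8080, 2192, 9696)
The requested component of w4 is 8080.

8080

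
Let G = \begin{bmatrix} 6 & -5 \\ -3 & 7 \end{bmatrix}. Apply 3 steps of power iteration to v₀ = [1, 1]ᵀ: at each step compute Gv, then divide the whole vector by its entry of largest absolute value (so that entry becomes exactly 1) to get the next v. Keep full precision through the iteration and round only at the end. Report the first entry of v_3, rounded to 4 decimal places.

Gv0 = (1.00000, 4.00000); divide by 4.00000 → v1 = (0.25000, 1.00000)
Gv1 = (-3.50000, 6.25000); divide by 6.25000 → v2 = (-0.56000, 1.00000)
Gv2 = (-8.36000, 8.68000); divide by 8.68000 → v3 = (-0.96313, 1.00000)
Requested entry of v3: -209/217 = -0.9631

-0.9631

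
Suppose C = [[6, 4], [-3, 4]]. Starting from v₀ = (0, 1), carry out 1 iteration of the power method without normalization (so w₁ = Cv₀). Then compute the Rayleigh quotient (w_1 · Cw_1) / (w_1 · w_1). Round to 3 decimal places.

λ ≈ 5.500

w1 = Cv₀ = (6·0 + 4·1; (-3)·0 + 4·1) = (4, 4)
Cw1 = (40, 4)
w1·Cw1 = 4·40 + 4·4 = 176; w1·w1 = 4·4 + 4·4 = 32
λ ≈ 176/32 = 5.500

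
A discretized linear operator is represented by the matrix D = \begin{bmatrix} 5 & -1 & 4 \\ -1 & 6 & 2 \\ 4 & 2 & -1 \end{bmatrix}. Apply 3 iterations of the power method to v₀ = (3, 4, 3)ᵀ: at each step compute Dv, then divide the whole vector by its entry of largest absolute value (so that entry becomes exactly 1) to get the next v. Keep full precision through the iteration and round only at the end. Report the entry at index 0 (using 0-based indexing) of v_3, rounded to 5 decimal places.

Dv0 = (23.000000, 27.000000, 17.000000); divide by 27.000000 → v1 = (0.851852, 1.000000, 0.629630)
Dv1 = (5.777778, 6.407407, 4.777778); divide by 6.407407 → v2 = (0.901734, 1.000000, 0.745665)
Dv2 = (6.491329, 6.589595, 4.861272); divide by 6.589595 → v3 = (0.985088, 1.000000, 0.737719)
Requested entry of v3: 1123/1140 = 0.98509

0.98509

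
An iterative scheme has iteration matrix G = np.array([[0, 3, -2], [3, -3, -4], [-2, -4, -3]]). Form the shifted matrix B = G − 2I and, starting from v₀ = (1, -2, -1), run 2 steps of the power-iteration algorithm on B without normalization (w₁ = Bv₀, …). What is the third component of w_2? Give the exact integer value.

B = G − 2I has rows (-2, 3, -2); (3, -5, -4); (-2, -4, -5)
w1 = Bv₀ = ((-2)·1 + 3·(-2) + (-2)·(-1); 3·1 + (-5)·(-2) + (-4)·(-1); (-2)·1 + (-4)·(-2) + (-5)·(-1)) = (-6, 17, 11)
w2 = Bw1 = ((-2)·(-6) + 3·17 + (-2)·11; 3·(-6) + (-5)·17 + (-4)·11; (-2)·(-6) + (-4)·17 + (-5)·11) = (41, -147, -111)
Requested component of w2: -111

-111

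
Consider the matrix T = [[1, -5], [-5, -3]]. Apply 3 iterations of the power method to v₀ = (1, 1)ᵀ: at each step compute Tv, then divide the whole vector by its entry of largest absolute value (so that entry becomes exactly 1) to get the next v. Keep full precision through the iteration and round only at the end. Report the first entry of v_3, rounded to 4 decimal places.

Tv0 = (-4.00000, -8.00000); divide by -8.00000 → v1 = (0.50000, 1.00000)
Tv1 = (-4.50000, -5.50000); divide by -5.50000 → v2 = (0.81818, 1.00000)
Tv2 = (-4.18182, -7.09091); divide by -7.09091 → v3 = (0.58974, 1.00000)
Requested entry of v3: -184/-312 = 0.5897

0.5897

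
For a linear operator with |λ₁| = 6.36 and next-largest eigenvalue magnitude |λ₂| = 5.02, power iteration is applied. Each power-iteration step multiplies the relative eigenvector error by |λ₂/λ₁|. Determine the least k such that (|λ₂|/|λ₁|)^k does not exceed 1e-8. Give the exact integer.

78

|λ₂/λ₁| = 5.02/6.36 = 0.78931
Need k ≥ ln(1e-8) / ln(0.78931) = -18.4207 / -0.2366 ≈ 77.856
Smallest integer k satisfying the bound: 78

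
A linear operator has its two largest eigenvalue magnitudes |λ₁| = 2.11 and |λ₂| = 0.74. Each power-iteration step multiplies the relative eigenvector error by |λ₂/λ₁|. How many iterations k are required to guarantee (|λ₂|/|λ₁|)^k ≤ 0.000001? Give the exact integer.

14

|λ₂/λ₁| = 0.74/2.11 = 0.35071
Need k ≥ ln(0.000001) / ln(0.35071) = -13.8155 / -1.0478 ≈ 13.185
Smallest integer k satisfying the bound: 14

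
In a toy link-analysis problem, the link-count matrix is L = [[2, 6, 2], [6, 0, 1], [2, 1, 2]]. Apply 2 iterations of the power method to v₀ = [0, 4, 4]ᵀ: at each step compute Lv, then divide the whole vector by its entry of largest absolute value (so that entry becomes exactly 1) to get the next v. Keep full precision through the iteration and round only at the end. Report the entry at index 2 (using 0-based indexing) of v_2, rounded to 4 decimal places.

0.4510

Lv0 = (32.00000, 4.00000, 12.00000); divide by 32.00000 → v1 = (1.00000, 0.12500, 0.37500)
Lv1 = (3.50000, 6.37500, 2.87500); divide by 6.37500 → v2 = (0.54902, 1.00000, 0.45098)
Requested entry of v2: 92/204 = 0.4510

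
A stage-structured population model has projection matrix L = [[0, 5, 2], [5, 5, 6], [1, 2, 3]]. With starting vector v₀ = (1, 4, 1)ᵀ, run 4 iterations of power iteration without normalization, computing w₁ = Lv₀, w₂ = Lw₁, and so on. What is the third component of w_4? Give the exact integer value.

w1 = Lv₀ = (0·1 + 5·4 + 2·1; 5·1 + 5·4 + 6·1; 1·1 + 2·4 + 3·1) = (22, 31, 12)
w2 = Lw1 = (0·22 + 5·31 + 2·12; 5·22 + 5·31 + 6·12; 1·22 + 2·31 + 3·12) = (179, 337, 120)
w3 = Lw2 = (1925, 3300, 1213)
w4 = Lw3 = (18926, 33403, 12164)
The requested component of w4 is 12164.

12164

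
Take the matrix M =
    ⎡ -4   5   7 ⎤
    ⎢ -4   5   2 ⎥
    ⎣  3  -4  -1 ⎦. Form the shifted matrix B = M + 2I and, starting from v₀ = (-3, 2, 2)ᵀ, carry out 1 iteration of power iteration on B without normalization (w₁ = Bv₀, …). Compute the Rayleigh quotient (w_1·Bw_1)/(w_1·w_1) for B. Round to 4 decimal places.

1.0000

B = M + 2I has rows (-2, 5, 7); (-4, 7, 2); (3, -4, 1)
w1 = Bv₀ = ((-2)·(-3) + 5·2 + 7·2; (-4)·(-3) + 7·2 + 2·2; 3·(-3) + (-4)·2 + 1·2) = (30, 30, -15)
Bw1 = (-15, 60, -45)
w1·Bw1 = 2025; w1·w1 = 2025; μ ≈ 2025/2025 = 1.0000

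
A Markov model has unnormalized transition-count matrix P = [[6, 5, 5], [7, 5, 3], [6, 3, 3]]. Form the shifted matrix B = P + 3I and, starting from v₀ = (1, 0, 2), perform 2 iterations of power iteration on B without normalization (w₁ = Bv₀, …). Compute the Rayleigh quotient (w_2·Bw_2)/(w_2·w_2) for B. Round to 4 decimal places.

B = P + 3I has rows (9, 5, 5); (7, 8, 3); (6, 3, 6)
w1 = Bv₀ = (19, 13, 18)
w2 = Bw1 = (326, 291, 261)
Bw2 = (5694, 5393, 4395)
w2·Bw2 = 4572702; w2·w2 = 259078; μ ≈ 4572702/259078 = 17.6499

μ ≈ 17.6499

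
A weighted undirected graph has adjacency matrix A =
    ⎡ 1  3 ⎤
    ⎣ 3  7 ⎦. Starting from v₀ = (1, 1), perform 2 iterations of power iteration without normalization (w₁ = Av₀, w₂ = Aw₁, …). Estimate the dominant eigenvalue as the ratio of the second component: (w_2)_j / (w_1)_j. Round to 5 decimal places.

w1 = Av₀ = (1·1 + 3·1; 3·1 + 7·1) = (4, 10)
w2 = Aw1 = (1·4 + 3·10; 3·4 + 7·10) = (34, 82)
Ratio at component: 82 / 10 = 8.20000

λ ≈ 8.20000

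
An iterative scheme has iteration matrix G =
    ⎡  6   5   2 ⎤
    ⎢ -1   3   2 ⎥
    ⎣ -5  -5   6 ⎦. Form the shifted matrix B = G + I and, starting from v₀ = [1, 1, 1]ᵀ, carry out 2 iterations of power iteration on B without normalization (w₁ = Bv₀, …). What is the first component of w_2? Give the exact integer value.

117

B = G + I has rows (7, 5, 2); (-1, 4, 2); (-5, -5, 7)
w1 = Bv₀ = (14, 5, -3)
w2 = Bw1 = (117, 0, -116)
Requested component of w2: 117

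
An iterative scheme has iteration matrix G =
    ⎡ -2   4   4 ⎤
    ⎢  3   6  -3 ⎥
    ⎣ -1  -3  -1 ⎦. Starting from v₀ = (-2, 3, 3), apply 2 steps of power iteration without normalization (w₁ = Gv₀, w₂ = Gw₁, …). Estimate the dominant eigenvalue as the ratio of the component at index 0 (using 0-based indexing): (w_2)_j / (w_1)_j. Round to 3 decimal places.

w1 = Gv₀ = (28, 3, -10)
w2 = Gw1 = (-84, 132, -27)
Ratio at component: -84 / 28 = -3.000

λ ≈ -3.000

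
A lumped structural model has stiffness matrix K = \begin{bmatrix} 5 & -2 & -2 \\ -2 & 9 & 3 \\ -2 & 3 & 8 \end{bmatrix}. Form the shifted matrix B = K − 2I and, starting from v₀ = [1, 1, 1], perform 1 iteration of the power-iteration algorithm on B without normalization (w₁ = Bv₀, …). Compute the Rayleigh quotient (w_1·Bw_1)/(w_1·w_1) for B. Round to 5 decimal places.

10.00877

B = K − 2I has rows (3, -2, -2); (-2, 7, 3); (-2, 3, 6)
w1 = Bv₀ = (-1, 8, 7)
Bw1 = (-33, 79, 68)
w1·Bw1 = 1141; w1·w1 = 114; μ ≈ 1141/114 = 10.00877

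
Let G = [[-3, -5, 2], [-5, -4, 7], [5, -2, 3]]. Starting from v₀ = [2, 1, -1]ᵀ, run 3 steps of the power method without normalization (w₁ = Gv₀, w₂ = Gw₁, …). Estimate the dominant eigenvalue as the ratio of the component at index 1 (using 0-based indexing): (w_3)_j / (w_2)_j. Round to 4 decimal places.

w1 = Gv₀ = (-13, -21, 5)
w2 = Gw1 = (154, 184, -8)
w3 = Gw2 = (-1398, -1562, 378)
Ratio at component: -1562 / 184 = -8.4891

λ ≈ -8.4891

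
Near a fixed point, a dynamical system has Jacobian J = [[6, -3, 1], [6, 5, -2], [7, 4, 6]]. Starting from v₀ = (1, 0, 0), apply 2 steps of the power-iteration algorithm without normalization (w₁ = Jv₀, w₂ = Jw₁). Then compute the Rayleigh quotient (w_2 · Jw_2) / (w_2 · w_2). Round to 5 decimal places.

8.26959

w1 = Jv₀ = (6·1 + (-3)·0 + 1·0; 6·1 + 5·0 + (-2)·0; 7·1 + 4·0 + 6·0) = (6, 6, 7)
w2 = Jw1 = (6·6 + (-3)·6 + 1·7; 6·6 + 5·6 + (-2)·7; 7·6 + 4·6 + 6·7) = (25, 52, 108)
Jw2 = (102, 194, 1031)
w2·Jw2 = 25·102 + 52·194 + 108·1031 = 123986; w2·w2 = 25·25 + 52·52 + 108·108 = 14993
λ ≈ 123986/14993 = 8.26959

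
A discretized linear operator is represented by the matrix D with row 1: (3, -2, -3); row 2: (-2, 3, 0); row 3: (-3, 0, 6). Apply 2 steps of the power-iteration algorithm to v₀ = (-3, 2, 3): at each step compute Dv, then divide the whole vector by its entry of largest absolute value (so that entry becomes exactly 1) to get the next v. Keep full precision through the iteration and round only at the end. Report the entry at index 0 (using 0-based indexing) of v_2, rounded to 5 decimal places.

Dv0 = (-22.000000, 12.000000, 27.000000); divide by 27.000000 → v1 = (-0.814815, 0.444444, 1.000000)
Dv1 = (-6.333333, 2.962963, 8.444444); divide by 8.444444 → v2 = (-0.750000, 0.350877, 1.000000)
Requested entry of v2: -171/228 = -0.75000

-0.75000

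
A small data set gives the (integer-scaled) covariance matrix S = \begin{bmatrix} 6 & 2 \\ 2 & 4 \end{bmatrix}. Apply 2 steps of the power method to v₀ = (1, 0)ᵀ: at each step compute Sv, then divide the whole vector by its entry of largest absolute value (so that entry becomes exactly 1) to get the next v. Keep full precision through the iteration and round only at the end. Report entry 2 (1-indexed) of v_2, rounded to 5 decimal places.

0.50000

Sv0 = (6.000000, 2.000000); divide by 6.000000 → v1 = (1.000000, 0.333333)
Sv1 = (6.666667, 3.333333); divide by 6.666667 → v2 = (1.000000, 0.500000)
Requested entry of v2: 20/40 = 0.50000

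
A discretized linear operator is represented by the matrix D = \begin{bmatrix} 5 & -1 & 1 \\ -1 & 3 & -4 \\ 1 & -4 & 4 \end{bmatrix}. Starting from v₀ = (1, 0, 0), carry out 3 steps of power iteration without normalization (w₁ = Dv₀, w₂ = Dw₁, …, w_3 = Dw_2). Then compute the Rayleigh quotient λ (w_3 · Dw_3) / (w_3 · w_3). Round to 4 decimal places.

w1 = Dv₀ = (5, -1, 1)
w2 = Dw1 = (27, -12, 13)
w3 = Dw2 = (160, -115, 127)
Dw3 = (1042, -1013, 1128)
w3·Dw3 = 160·1042 + (-115)·(-1013) + 127·1128 = 426471; w3·w3 = 160·160 + (-115)·(-115) + 127·127 = 54954
λ ≈ 426471/54954 = 7.7605

λ ≈ 7.7605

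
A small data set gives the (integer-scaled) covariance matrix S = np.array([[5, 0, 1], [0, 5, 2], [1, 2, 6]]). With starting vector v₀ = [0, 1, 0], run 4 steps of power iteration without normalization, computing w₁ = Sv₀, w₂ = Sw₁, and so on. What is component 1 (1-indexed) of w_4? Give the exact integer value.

352

w1 = Sv₀ = (0, 5, 2)
w2 = Sw1 = (2, 29, 22)
w3 = Sw2 = (32, 189, 192)
w4 = Sw3 = (352, 1329, 1562)
The requested component of w4 is 352.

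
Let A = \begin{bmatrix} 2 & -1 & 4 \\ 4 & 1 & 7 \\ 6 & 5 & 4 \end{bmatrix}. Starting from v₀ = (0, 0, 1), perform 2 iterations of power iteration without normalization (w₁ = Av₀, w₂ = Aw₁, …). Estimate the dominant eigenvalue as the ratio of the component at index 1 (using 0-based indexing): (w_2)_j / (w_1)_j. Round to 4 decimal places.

w1 = Av₀ = (4, 7, 4)
w2 = Aw1 = (17, 51, 75)
Ratio at component: 51 / 7 = 7.2857

7.2857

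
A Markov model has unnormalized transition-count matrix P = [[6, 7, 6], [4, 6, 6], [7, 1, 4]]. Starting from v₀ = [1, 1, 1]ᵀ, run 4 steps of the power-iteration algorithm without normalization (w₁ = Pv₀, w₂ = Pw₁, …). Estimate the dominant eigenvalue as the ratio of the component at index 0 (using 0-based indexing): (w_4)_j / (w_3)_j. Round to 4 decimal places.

w1 = Pv₀ = (6·1 + 7·1 + 6·1; 4·1 + 6·1 + 6·1; 7·1 + 1·1 + 4·1) = (19, 16, 12)
w2 = Pw1 = (6·19 + 7·16 + 6·12; 4·19 + 6·16 + 6·12; 7·19 + 1·16 + 4·12) = (298, 244, 197)
w3 = Pw2 = (4678, 3838, 3118)
w4 = Pw3 = (73642, 60448, 49056)
Ratio at component: 73642 / 4678 = 15.7422

λ ≈ 15.7422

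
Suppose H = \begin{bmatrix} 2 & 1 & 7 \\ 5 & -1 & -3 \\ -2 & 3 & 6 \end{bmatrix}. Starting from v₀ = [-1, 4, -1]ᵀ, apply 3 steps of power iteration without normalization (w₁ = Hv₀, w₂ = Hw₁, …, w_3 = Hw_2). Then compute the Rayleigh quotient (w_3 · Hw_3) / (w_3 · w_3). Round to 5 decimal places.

w1 = Hv₀ = (-5, -6, 8)
w2 = Hw1 = (40, -43, 40)
w3 = Hw2 = (317, 123, 31)
Hw3 = (974, 1369, -79)
w3·Hw3 = 317·974 + 123·1369 + 31·(-79) = 474696; w3·w3 = 317·317 + 123·123 + 31·31 = 116579
λ ≈ 474696/116579 = 4.07188

4.07188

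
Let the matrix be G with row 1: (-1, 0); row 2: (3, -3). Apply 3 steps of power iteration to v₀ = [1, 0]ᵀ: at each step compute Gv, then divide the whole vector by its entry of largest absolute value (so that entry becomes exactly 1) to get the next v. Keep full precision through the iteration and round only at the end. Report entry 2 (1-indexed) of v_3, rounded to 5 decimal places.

1.00000

Gv0 = (-1.000000, 3.000000); divide by 3.000000 → v1 = (-0.333333, 1.000000)
Gv1 = (0.333333, -4.000000); divide by -4.000000 → v2 = (-0.083333, 1.000000)
Gv2 = (0.083333, -3.250000); divide by -3.250000 → v3 = (-0.025641, 1.000000)
Requested entry of v3: 39/39 = 1.00000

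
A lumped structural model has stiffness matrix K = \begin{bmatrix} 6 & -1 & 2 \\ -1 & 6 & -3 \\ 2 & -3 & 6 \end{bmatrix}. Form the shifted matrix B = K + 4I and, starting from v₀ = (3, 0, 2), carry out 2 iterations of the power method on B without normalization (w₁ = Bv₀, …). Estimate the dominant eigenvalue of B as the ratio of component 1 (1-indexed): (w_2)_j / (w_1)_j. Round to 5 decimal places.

11.79412

B = K + 4I has rows (10, -1, 2); (-1, 10, -3); (2, -3, 10)
w1 = Bv₀ = (10·3 + (-1)·0 + 2·2; (-1)·3 + 10·0 + (-3)·2; 2·3 + (-3)·0 + 10·2) = (34, -9, 26)
w2 = Bw1 = (10·34 + (-1)·(-9) + 2·26; (-1)·34 + 10·(-9) + (-3)·26; 2·34 + (-3)·(-9) + 10·26) = (401, -202, 355)
Ratio: 401/34 = 11.79412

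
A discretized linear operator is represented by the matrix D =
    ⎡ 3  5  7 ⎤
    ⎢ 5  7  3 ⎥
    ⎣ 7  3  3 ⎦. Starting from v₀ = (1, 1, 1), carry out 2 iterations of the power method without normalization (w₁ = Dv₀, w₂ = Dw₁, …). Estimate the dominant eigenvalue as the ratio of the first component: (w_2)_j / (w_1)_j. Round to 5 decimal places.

w1 = Dv₀ = (15, 15, 13)
w2 = Dw1 = (211, 219, 189)
Ratio at component: 211 / 15 = 14.06667

14.06667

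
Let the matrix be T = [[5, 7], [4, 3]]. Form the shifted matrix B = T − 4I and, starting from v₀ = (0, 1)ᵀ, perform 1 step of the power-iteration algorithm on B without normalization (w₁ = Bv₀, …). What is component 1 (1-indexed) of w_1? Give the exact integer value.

B = T − 4I has rows (1, 7); (4, -1)
w1 = Bv₀ = (7, -1)
Requested component of w1: 7

7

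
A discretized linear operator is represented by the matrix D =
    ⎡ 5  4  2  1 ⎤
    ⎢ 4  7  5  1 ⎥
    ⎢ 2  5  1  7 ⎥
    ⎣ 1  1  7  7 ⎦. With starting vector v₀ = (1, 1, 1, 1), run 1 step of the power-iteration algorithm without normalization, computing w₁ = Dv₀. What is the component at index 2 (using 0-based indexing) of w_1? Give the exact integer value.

w1 = Dv₀ = (12, 17, 15, 16)
The requested component of w1 is 15.

15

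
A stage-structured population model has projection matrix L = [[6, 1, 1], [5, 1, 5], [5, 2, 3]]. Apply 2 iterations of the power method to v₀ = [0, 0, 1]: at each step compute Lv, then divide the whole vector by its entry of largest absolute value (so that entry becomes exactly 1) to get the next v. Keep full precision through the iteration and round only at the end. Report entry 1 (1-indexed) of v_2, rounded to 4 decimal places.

Lv0 = (1.00000, 5.00000, 3.00000); divide by 5.00000 → v1 = (0.20000, 1.00000, 0.60000)
Lv1 = (2.80000, 5.00000, 4.80000); divide by 5.00000 → v2 = (0.56000, 1.00000, 0.96000)
Requested entry of v2: 14/25 = 0.5600

0.5600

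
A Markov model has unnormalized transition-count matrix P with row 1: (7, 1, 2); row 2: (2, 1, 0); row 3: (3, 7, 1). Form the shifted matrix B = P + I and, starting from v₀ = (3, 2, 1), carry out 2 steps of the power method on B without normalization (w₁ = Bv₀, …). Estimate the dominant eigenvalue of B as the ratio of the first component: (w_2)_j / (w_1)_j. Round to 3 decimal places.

B = P + I has rows (8, 1, 2); (2, 2, 0); (3, 7, 2)
w1 = Bv₀ = (28, 10, 25)
w2 = Bw1 = (284, 76, 204)
Ratio: 284/28 = 10.143

μ ≈ 10.143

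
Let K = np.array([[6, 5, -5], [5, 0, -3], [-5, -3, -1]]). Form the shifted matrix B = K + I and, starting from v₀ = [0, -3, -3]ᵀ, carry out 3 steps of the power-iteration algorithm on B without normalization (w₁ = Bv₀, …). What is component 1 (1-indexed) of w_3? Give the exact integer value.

B = K + I has rows (7, 5, -5); (5, 1, -3); (-5, -3, 0)
w1 = Bv₀ = (7·0 + 5·(-3) + (-5)·(-3); 5·0 + 1·(-3) + (-3)·(-3); (-5)·0 + (-3)·(-3) + 0·(-3)) = (0, 6, 9)
w2 = Bw1 = (7·0 + 5·6 + (-5)·9; 5·0 + 1·6 + (-3)·9; (-5)·0 + (-3)·6 + 0·9) = (-15, -21, -18)
w3 = Bw2 = (-120, -42, 138)
Requested component of w3: -120

-120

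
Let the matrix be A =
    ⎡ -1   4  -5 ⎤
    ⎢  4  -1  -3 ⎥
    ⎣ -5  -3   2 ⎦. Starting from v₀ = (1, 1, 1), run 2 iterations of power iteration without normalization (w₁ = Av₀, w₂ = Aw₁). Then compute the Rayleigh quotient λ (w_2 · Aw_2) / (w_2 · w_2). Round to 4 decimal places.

w1 = Av₀ = ((-1)·1 + 4·1 + (-5)·1; 4·1 + (-1)·1 + (-3)·1; (-5)·1 + (-3)·1 + 2·1) = (-2, 0, -6)
w2 = Aw1 = ((-1)·(-2) + 4·0 + (-5)·(-6); 4·(-2) + (-1)·0 + (-3)·(-6); (-5)·(-2) + (-3)·0 + 2·(-6)) = (32, 10, -2)
Aw2 = (18, 124, -194)
w2·Aw2 = 32·18 + 10·124 + (-2)·(-194) = 2204; w2·w2 = 32·32 + 10·10 + (-2)·(-2) = 1128
λ ≈ 2204/1128 = 1.9539

1.9539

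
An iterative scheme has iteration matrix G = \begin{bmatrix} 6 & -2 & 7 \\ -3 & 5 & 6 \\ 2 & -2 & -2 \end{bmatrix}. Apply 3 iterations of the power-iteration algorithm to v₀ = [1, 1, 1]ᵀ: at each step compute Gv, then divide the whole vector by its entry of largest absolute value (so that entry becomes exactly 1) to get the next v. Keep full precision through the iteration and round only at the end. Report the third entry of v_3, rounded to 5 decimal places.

Gv0 = (11.000000, 8.000000, -2.000000); divide by 11.000000 → v1 = (1.000000, 0.727273, -0.181818)
Gv1 = (3.272727, -0.454545, 0.909091); divide by 3.272727 → v2 = (1.000000, -0.138889, 0.277778)
Gv2 = (8.222222, -2.027778, 1.722222); divide by 8.222222 → v3 = (1.000000, -0.246622, 0.209459)
Requested entry of v3: 62/296 = 0.20946

0.20946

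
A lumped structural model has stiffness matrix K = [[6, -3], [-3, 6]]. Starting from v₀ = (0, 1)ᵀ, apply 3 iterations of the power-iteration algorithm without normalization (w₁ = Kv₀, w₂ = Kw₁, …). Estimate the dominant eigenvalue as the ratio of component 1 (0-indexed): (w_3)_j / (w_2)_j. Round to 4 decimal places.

8.4000

w1 = Kv₀ = (6·0 + (-3)·1; (-3)·0 + 6·1) = (-3, 6)
w2 = Kw1 = (6·(-3) + (-3)·6; (-3)·(-3) + 6·6) = (-36, 45)
w3 = Kw2 = (-351, 378)
Ratio at component: 378 / 45 = 8.4000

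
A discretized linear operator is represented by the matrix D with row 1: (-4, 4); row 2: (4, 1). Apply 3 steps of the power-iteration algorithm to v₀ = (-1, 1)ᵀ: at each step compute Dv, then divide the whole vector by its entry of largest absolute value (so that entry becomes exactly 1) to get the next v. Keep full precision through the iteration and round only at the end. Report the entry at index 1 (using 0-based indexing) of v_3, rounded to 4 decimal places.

Dv0 = (8.00000, -3.00000); divide by 8.00000 → v1 = (1.00000, -0.37500)
Dv1 = (-5.50000, 3.62500); divide by -5.50000 → v2 = (1.00000, -0.65909)
Dv2 = (-6.63636, 3.34091); divide by -6.63636 → v3 = (1.00000, -0.50342)
Requested entry of v3: -147/292 = -0.5034

-0.5034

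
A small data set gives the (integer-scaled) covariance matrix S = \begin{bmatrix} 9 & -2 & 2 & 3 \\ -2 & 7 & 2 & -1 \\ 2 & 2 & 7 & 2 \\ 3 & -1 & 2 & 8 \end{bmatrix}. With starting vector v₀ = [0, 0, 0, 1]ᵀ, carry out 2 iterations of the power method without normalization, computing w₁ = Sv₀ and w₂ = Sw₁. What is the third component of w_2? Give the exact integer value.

w1 = Sv₀ = (3, -1, 2, 8)
w2 = Sw1 = (57, -17, 34, 78)
The requested component of w2 is 34.

34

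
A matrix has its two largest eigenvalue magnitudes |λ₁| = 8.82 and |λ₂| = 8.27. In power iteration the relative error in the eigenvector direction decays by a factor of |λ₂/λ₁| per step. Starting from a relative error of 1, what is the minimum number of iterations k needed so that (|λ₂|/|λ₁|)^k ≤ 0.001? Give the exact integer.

|λ₂/λ₁| = 8.27/8.82 = 0.93764
Need k ≥ ln(0.001) / ln(0.93764) = -6.9078 / -0.0644 ≈ 107.284
Smallest integer k satisfying the bound: 108

108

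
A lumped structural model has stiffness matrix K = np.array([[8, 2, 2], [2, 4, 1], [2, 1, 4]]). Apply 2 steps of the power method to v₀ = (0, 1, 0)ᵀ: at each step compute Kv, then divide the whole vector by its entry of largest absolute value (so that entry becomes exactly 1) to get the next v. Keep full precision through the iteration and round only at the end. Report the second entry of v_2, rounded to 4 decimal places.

Kv0 = (2.00000, 4.00000, 1.00000); divide by 4.00000 → v1 = (0.50000, 1.00000, 0.25000)
Kv1 = (6.50000, 5.25000, 3.00000); divide by 6.50000 → v2 = (1.00000, 0.80769, 0.46154)
Requested entry of v2: 21/26 = 0.8077

0.8077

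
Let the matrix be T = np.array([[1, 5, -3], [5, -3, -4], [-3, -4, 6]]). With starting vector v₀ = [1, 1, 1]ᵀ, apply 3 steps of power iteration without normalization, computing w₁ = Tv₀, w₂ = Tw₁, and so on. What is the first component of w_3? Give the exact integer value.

142

w1 = Tv₀ = (1·1 + 5·1 + (-3)·1; 5·1 + (-3)·1 + (-4)·1; (-3)·1 + (-4)·1 + 6·1) = (3, -2, -1)
w2 = Tw1 = (1·3 + 5·(-2) + (-3)·(-1); 5·3 + (-3)·(-2) + (-4)·(-1); (-3)·3 + (-4)·(-2) + 6·(-1)) = (-4, 25, -7)
w3 = Tw2 = (142, -67, -130)
The requested component of w3 is 142.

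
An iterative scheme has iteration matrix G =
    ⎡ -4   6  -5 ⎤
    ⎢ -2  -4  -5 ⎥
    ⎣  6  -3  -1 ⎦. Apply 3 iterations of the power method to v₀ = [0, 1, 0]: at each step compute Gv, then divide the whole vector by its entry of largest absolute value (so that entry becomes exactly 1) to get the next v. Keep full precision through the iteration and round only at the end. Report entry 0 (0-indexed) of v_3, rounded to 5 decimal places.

0.02941

Gv0 = (6.000000, -4.000000, -3.000000); divide by 6.000000 → v1 = (1.000000, -0.666667, -0.500000)
Gv1 = (-5.500000, 3.166667, 8.500000); divide by 8.500000 → v2 = (-0.647059, 0.372549, 1.000000)
Gv2 = (-0.176471, -5.196078, -6.000000); divide by -6.000000 → v3 = (0.029412, 0.866013, 1.000000)
Requested entry of v3: -9/-306 = 0.02941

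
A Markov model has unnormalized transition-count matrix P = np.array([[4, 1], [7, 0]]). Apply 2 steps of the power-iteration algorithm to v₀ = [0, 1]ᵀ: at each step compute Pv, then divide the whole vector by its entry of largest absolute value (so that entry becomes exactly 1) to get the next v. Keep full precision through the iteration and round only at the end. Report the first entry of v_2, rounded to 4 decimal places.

Pv0 = (1.00000, 0.00000); divide by 1.00000 → v1 = (1.00000, 0.00000)
Pv1 = (4.00000, 7.00000); divide by 7.00000 → v2 = (0.57143, 1.00000)
Requested entry of v2: 4/7 = 0.5714

0.5714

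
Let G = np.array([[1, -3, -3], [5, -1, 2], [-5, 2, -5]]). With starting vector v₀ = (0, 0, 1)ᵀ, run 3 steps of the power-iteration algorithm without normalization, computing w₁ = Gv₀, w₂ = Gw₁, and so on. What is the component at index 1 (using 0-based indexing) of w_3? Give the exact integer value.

w1 = Gv₀ = (1·0 + (-3)·0 + (-3)·1; 5·0 + (-1)·0 + 2·1; (-5)·0 + 2·0 + (-5)·1) = (-3, 2, -5)
w2 = Gw1 = (1·(-3) + (-3)·2 + (-3)·(-5); 5·(-3) + (-1)·2 + 2·(-5); (-5)·(-3) + 2·2 + (-5)·(-5)) = (6, -27, 44)
w3 = Gw2 = (-45, 145, -304)
The requested component of w3 is 145.

145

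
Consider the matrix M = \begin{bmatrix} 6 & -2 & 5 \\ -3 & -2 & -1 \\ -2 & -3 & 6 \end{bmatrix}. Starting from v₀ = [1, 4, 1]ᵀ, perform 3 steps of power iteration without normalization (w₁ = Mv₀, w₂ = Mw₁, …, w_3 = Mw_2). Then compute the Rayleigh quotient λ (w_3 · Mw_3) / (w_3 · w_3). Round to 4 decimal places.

6.2513

w1 = Mv₀ = (6·1 + (-2)·4 + 5·1; (-3)·1 + (-2)·4 + (-1)·1; (-2)·1 + (-3)·4 + 6·1) = (3, -12, -8)
w2 = Mw1 = (6·3 + (-2)·(-12) + 5·(-8); (-3)·3 + (-2)·(-12) + (-1)·(-8); (-2)·3 + (-3)·(-12) + 6·(-8)) = (2, 23, -18)
w3 = Mw2 = (-124, -34, -181)
Mw3 = (-1581, 621, -736)
w3·Mw3 = (-124)·(-1581) + (-34)·621 + (-181)·(-736) = 308146; w3·w3 = (-124)·(-124) + (-34)·(-34) + (-181)·(-181) = 49293
λ ≈ 308146/49293 = 6.2513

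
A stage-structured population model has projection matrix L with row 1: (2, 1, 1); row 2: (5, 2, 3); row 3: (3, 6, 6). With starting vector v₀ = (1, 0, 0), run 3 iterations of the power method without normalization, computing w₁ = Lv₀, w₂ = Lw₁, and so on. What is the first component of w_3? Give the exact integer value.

w1 = Lv₀ = (2·1 + 1·0 + 1·0; 5·1 + 2·0 + 3·0; 3·1 + 6·0 + 6·0) = (2, 5, 3)
w2 = Lw1 = (2·2 + 1·5 + 1·3; 5·2 + 2·5 + 3·3; 3·2 + 6·5 + 6·3) = (12, 29, 54)
w3 = Lw2 = (107, 280, 534)
The requested component of w3 is 107.

107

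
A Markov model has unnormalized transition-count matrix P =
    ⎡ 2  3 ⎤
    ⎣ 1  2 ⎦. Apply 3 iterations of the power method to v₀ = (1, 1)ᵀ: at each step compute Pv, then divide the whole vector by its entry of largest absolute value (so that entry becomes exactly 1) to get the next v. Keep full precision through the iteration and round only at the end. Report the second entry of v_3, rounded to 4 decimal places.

Pv0 = (5.00000, 3.00000); divide by 5.00000 → v1 = (1.00000, 0.60000)
Pv1 = (3.80000, 2.20000); divide by 3.80000 → v2 = (1.00000, 0.57895)
Pv2 = (3.73684, 2.15789); divide by 3.73684 → v3 = (1.00000, 0.57746)
Requested entry of v3: 41/71 = 0.5775

0.5775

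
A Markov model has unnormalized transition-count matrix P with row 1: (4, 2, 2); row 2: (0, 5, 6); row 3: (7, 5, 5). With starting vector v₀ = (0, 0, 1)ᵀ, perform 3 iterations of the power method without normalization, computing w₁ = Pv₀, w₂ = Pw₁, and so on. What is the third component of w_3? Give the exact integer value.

w1 = Pv₀ = (4·0 + 2·0 + 2·1; 0·0 + 5·0 + 6·1; 7·0 + 5·0 + 5·1) = (2, 6, 5)
w2 = Pw1 = (4·2 + 2·6 + 2·5; 0·2 + 5·6 + 6·5; 7·2 + 5·6 + 5·5) = (30, 60, 69)
w3 = Pw2 = (378, 714, 855)
The requested component of w3 is 855.

855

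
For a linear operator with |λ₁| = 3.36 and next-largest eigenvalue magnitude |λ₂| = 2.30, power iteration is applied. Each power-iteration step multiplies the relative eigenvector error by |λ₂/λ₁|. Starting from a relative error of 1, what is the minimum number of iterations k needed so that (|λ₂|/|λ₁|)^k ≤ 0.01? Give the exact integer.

|λ₂/λ₁| = 2.30/3.36 = 0.68452
Need k ≥ ln(0.01) / ln(0.68452) = -4.6052 / -0.3790 ≈ 12.150
Smallest integer k satisfying the bound: 13

13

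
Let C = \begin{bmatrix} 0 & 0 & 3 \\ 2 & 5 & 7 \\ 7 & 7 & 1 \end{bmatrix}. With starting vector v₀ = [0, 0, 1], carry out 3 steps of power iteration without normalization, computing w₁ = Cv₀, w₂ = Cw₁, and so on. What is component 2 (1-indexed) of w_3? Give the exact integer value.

743

w1 = Cv₀ = (0·0 + 0·0 + 3·1; 2·0 + 5·0 + 7·1; 7·0 + 7·0 + 1·1) = (3, 7, 1)
w2 = Cw1 = (0·3 + 0·7 + 3·1; 2·3 + 5·7 + 7·1; 7·3 + 7·7 + 1·1) = (3, 48, 71)
w3 = Cw2 = (213, 743, 428)
The requested component of w3 is 743.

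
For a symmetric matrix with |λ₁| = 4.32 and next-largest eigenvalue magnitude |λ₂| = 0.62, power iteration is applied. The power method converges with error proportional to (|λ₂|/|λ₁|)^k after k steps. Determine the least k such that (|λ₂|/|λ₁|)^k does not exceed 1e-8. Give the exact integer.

10

|λ₂/λ₁| = 0.62/4.32 = 0.14352
Need k ≥ ln(1e-8) / ln(0.14352) = -18.4207 / -1.9413 ≈ 9.489
Smallest integer k satisfying the bound: 10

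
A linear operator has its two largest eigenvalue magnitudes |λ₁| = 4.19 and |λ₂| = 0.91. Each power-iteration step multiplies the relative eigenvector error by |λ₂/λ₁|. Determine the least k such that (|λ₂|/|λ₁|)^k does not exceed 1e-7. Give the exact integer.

|λ₂/λ₁| = 0.91/4.19 = 0.21718
Need k ≥ ln(1e-7) / ln(0.21718) = -16.1181 / -1.5270 ≈ 10.555
Smallest integer k satisfying the bound: 11

11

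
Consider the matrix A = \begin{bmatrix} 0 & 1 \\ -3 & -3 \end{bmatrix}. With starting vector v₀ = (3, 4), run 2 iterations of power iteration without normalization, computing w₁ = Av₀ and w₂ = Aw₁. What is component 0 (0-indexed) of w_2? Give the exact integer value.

w1 = Av₀ = (4, -21)
w2 = Aw1 = (-21, 51)
The requested component of w2 is -21.

-21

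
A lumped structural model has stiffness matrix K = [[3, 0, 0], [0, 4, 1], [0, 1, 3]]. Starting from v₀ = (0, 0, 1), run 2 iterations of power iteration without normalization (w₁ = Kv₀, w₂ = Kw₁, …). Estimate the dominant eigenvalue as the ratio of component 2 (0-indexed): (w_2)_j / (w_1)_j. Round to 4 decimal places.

w1 = Kv₀ = (3·0 + 0·0 + 0·1; 0·0 + 4·0 + 1·1; 0·0 + 1·0 + 3·1) = (0, 1, 3)
w2 = Kw1 = (3·0 + 0·1 + 0·3; 0·0 + 4·1 + 1·3; 0·0 + 1·1 + 3·3) = (0, 7, 10)
Ratio at component: 10 / 3 = 3.3333

3.3333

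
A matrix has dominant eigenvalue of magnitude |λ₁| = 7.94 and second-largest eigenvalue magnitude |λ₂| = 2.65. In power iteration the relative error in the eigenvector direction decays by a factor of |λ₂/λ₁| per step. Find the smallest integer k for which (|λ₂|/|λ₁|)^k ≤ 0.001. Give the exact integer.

7

|λ₂/λ₁| = 2.65/7.94 = 0.33375
Need k ≥ ln(0.001) / ln(0.33375) = -6.9078 / -1.0974 ≈ 6.295
Smallest integer k satisfying the bound: 7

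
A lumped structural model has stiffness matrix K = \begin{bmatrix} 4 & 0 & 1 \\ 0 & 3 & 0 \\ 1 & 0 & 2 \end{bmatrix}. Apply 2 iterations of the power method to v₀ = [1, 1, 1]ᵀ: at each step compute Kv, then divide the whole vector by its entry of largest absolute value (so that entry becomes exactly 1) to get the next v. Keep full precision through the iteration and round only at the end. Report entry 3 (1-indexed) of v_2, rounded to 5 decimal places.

0.47826

Kv0 = (5.000000, 3.000000, 3.000000); divide by 5.000000 → v1 = (1.000000, 0.600000, 0.600000)
Kv1 = (4.600000, 1.800000, 2.200000); divide by 4.600000 → v2 = (1.000000, 0.391304, 0.478261)
Requested entry of v2: 11/23 = 0.47826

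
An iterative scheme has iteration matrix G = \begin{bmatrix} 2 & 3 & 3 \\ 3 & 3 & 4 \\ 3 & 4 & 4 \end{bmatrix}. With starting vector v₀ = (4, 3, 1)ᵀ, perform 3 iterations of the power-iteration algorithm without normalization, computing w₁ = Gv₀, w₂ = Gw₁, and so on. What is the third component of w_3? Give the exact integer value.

2673

w1 = Gv₀ = (20, 25, 28)
w2 = Gw1 = (199, 247, 272)
w3 = Gw2 = (1955, 2426, 2673)
The requested component of w3 is 2673.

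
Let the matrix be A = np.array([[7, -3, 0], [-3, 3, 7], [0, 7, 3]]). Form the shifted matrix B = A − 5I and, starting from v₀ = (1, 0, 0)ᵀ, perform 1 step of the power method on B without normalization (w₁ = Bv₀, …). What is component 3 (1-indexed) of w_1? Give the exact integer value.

0

B = A − 5I has rows (2, -3, 0); (-3, -2, 7); (0, 7, -2)
w1 = Bv₀ = (2·1 + (-3)·0 + 0·0; (-3)·1 + (-2)·0 + 7·0; 0·1 + 7·0 + (-2)·0) = (2, -3, 0)
Requested component of w1: 0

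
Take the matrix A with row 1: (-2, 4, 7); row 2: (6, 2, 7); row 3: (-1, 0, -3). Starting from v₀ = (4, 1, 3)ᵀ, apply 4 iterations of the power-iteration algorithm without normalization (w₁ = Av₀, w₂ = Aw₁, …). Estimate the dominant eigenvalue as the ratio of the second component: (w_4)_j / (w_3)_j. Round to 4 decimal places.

w1 = Av₀ = ((-2)·4 + 4·1 + 7·3; 6·4 + 2·1 + 7·3; (-1)·4 + 0·1 + (-3)·3) = (17, 47, -13)
w2 = Aw1 = ((-2)·17 + 4·47 + 7·(-13); 6·17 + 2·47 + 7·(-13); (-1)·17 + 0·47 + (-3)·(-13)) = (63, 105, 22)
w3 = Aw2 = (448, 742, -129)
w4 = Aw3 = (1169, 3269, -61)
Ratio at component: 3269 / 742 = 4.4057

λ ≈ 4.4057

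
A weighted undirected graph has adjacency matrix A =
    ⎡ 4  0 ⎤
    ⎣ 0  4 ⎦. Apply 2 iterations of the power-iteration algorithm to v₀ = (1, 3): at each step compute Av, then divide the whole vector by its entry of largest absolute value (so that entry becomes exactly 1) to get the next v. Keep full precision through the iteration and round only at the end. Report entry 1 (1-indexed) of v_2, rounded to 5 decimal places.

Av0 = (4.000000, 12.000000); divide by 12.000000 → v1 = (0.333333, 1.000000)
Av1 = (1.333333, 4.000000); divide by 4.000000 → v2 = (0.333333, 1.000000)
Requested entry of v2: 16/48 = 0.33333

0.33333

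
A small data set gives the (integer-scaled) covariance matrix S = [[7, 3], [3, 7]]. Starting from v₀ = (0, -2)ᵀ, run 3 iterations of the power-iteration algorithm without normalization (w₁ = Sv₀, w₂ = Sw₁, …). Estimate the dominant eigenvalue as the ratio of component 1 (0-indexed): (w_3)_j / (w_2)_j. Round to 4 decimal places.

λ ≈ 9.1724

w1 = Sv₀ = (-6, -14)
w2 = Sw1 = (-84, -116)
w3 = Sw2 = (-936, -1064)
Ratio at component: -1064 / -116 = 9.1724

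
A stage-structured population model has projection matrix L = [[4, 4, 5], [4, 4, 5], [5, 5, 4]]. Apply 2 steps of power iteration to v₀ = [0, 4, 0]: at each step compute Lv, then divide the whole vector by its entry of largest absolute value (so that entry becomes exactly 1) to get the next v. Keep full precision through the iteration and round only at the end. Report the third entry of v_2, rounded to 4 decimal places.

1.0000

Lv0 = (16.00000, 16.00000, 20.00000); divide by 20.00000 → v1 = (0.80000, 0.80000, 1.00000)
Lv1 = (11.40000, 11.40000, 12.00000); divide by 12.00000 → v2 = (0.95000, 0.95000, 1.00000)
Requested entry of v2: 240/240 = 1.0000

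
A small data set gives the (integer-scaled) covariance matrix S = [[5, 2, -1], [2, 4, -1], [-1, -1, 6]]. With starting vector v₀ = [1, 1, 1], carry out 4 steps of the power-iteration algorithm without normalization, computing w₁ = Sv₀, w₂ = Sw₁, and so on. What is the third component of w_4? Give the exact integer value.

w1 = Sv₀ = (5·1 + 2·1 + (-1)·1; 2·1 + 4·1 + (-1)·1; (-1)·1 + (-1)·1 + 6·1) = (6, 5, 4)
w2 = Sw1 = (5·6 + 2·5 + (-1)·4; 2·6 + 4·5 + (-1)·4; (-1)·6 + (-1)·5 + 6·4) = (36, 28, 13)
w3 = Sw2 = (223, 171, 14)
w4 = Sw3 = (1443, 1116, -310)
The requested component of w4 is -310.

-310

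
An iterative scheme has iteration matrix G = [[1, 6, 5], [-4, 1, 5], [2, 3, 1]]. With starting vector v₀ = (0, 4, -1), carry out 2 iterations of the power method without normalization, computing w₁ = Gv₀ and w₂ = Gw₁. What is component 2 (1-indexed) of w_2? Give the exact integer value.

-22

w1 = Gv₀ = (19, -1, 11)
w2 = Gw1 = (68, -22, 46)
The requested component of w2 is -22.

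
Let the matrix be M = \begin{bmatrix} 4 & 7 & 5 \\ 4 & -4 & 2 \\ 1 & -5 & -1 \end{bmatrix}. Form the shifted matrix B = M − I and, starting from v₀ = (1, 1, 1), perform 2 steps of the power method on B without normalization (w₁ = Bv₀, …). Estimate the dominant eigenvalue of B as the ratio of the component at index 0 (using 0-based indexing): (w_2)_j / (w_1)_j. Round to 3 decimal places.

1.467

B = M − I has rows (3, 7, 5); (4, -5, 2); (1, -5, -2)
w1 = Bv₀ = (3·1 + 7·1 + 5·1; 4·1 + (-5)·1 + 2·1; 1·1 + (-5)·1 + (-2)·1) = (15, 1, -6)
w2 = Bw1 = (3·15 + 7·1 + 5·(-6); 4·15 + (-5)·1 + 2·(-6); 1·15 + (-5)·1 + (-2)·(-6)) = (22, 43, 22)
Ratio: 22/15 = 1.467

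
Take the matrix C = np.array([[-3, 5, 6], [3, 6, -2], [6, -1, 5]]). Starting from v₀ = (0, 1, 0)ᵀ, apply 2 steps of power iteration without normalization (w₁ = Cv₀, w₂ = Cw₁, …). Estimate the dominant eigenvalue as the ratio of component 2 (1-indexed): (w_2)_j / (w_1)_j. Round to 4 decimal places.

8.8333

w1 = Cv₀ = (5, 6, -1)
w2 = Cw1 = (9, 53, 19)
Ratio at component: 53 / 6 = 8.8333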